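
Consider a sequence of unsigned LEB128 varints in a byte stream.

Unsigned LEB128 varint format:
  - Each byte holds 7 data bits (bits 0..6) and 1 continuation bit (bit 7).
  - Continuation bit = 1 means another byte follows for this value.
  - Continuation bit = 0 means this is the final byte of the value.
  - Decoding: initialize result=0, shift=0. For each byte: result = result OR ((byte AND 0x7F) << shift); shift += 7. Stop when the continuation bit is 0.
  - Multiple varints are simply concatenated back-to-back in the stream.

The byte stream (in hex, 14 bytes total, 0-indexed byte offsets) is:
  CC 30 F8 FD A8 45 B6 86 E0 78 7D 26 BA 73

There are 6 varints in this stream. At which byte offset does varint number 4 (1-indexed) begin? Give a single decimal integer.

Answer: 10

Derivation:
  byte[0]=0xCC cont=1 payload=0x4C=76: acc |= 76<<0 -> acc=76 shift=7
  byte[1]=0x30 cont=0 payload=0x30=48: acc |= 48<<7 -> acc=6220 shift=14 [end]
Varint 1: bytes[0:2] = CC 30 -> value 6220 (2 byte(s))
  byte[2]=0xF8 cont=1 payload=0x78=120: acc |= 120<<0 -> acc=120 shift=7
  byte[3]=0xFD cont=1 payload=0x7D=125: acc |= 125<<7 -> acc=16120 shift=14
  byte[4]=0xA8 cont=1 payload=0x28=40: acc |= 40<<14 -> acc=671480 shift=21
  byte[5]=0x45 cont=0 payload=0x45=69: acc |= 69<<21 -> acc=145374968 shift=28 [end]
Varint 2: bytes[2:6] = F8 FD A8 45 -> value 145374968 (4 byte(s))
  byte[6]=0xB6 cont=1 payload=0x36=54: acc |= 54<<0 -> acc=54 shift=7
  byte[7]=0x86 cont=1 payload=0x06=6: acc |= 6<<7 -> acc=822 shift=14
  byte[8]=0xE0 cont=1 payload=0x60=96: acc |= 96<<14 -> acc=1573686 shift=21
  byte[9]=0x78 cont=0 payload=0x78=120: acc |= 120<<21 -> acc=253231926 shift=28 [end]
Varint 3: bytes[6:10] = B6 86 E0 78 -> value 253231926 (4 byte(s))
  byte[10]=0x7D cont=0 payload=0x7D=125: acc |= 125<<0 -> acc=125 shift=7 [end]
Varint 4: bytes[10:11] = 7D -> value 125 (1 byte(s))
  byte[11]=0x26 cont=0 payload=0x26=38: acc |= 38<<0 -> acc=38 shift=7 [end]
Varint 5: bytes[11:12] = 26 -> value 38 (1 byte(s))
  byte[12]=0xBA cont=1 payload=0x3A=58: acc |= 58<<0 -> acc=58 shift=7
  byte[13]=0x73 cont=0 payload=0x73=115: acc |= 115<<7 -> acc=14778 shift=14 [end]
Varint 6: bytes[12:14] = BA 73 -> value 14778 (2 byte(s))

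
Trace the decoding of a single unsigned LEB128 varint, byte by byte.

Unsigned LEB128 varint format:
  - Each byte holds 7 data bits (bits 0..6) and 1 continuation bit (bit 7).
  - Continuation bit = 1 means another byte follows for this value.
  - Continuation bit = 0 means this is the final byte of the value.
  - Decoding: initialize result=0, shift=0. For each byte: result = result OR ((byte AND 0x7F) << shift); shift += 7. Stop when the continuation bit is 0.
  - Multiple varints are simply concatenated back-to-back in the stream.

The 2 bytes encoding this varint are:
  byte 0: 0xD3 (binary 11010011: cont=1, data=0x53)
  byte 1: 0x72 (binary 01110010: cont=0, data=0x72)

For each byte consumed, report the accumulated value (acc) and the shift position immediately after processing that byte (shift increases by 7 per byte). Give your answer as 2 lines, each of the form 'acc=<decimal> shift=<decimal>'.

byte 0=0xD3: payload=0x53=83, contrib = 83<<0 = 83; acc -> 83, shift -> 7
byte 1=0x72: payload=0x72=114, contrib = 114<<7 = 14592; acc -> 14675, shift -> 14

Answer: acc=83 shift=7
acc=14675 shift=14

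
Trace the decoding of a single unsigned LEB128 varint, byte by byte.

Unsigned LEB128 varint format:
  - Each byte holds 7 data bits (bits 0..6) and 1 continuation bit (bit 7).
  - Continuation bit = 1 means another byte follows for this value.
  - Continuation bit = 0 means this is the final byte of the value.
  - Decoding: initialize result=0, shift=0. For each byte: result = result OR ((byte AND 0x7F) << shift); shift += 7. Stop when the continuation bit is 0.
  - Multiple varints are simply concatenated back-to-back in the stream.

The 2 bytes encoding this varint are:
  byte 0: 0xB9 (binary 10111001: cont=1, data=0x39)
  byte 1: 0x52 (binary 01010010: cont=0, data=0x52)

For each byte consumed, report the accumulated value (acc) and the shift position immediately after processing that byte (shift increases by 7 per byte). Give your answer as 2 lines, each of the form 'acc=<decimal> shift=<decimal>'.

Answer: acc=57 shift=7
acc=10553 shift=14

Derivation:
byte 0=0xB9: payload=0x39=57, contrib = 57<<0 = 57; acc -> 57, shift -> 7
byte 1=0x52: payload=0x52=82, contrib = 82<<7 = 10496; acc -> 10553, shift -> 14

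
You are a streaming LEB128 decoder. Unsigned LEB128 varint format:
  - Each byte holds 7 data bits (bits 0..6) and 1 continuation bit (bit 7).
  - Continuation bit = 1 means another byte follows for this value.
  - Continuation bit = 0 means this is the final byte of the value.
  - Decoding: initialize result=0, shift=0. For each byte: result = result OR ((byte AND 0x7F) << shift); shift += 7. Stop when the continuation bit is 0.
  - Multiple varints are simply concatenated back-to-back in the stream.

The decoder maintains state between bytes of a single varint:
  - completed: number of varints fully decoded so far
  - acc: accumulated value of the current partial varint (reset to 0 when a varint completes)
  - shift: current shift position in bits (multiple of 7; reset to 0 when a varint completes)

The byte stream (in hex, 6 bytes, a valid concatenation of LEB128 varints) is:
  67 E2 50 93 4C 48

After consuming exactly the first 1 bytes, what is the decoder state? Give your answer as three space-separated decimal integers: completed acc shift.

byte[0]=0x67 cont=0 payload=0x67: varint #1 complete (value=103); reset -> completed=1 acc=0 shift=0

Answer: 1 0 0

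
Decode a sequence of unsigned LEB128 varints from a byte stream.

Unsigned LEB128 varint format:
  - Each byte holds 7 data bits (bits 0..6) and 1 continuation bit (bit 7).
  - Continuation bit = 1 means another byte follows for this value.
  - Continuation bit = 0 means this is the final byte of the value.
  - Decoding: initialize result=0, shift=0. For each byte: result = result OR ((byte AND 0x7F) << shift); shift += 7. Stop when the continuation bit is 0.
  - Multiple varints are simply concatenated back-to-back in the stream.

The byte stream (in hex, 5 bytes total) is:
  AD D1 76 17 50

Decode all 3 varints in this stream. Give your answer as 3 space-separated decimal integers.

  byte[0]=0xAD cont=1 payload=0x2D=45: acc |= 45<<0 -> acc=45 shift=7
  byte[1]=0xD1 cont=1 payload=0x51=81: acc |= 81<<7 -> acc=10413 shift=14
  byte[2]=0x76 cont=0 payload=0x76=118: acc |= 118<<14 -> acc=1943725 shift=21 [end]
Varint 1: bytes[0:3] = AD D1 76 -> value 1943725 (3 byte(s))
  byte[3]=0x17 cont=0 payload=0x17=23: acc |= 23<<0 -> acc=23 shift=7 [end]
Varint 2: bytes[3:4] = 17 -> value 23 (1 byte(s))
  byte[4]=0x50 cont=0 payload=0x50=80: acc |= 80<<0 -> acc=80 shift=7 [end]
Varint 3: bytes[4:5] = 50 -> value 80 (1 byte(s))

Answer: 1943725 23 80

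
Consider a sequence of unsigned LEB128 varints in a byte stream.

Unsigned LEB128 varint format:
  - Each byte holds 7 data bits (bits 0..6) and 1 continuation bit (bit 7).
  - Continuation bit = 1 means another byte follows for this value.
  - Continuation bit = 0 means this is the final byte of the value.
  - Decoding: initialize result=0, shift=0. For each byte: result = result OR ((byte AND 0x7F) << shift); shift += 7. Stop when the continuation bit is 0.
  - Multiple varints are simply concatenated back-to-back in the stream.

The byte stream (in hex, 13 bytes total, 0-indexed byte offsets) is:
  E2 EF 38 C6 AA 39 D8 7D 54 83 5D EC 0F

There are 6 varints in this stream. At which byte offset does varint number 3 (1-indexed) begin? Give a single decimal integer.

Answer: 6

Derivation:
  byte[0]=0xE2 cont=1 payload=0x62=98: acc |= 98<<0 -> acc=98 shift=7
  byte[1]=0xEF cont=1 payload=0x6F=111: acc |= 111<<7 -> acc=14306 shift=14
  byte[2]=0x38 cont=0 payload=0x38=56: acc |= 56<<14 -> acc=931810 shift=21 [end]
Varint 1: bytes[0:3] = E2 EF 38 -> value 931810 (3 byte(s))
  byte[3]=0xC6 cont=1 payload=0x46=70: acc |= 70<<0 -> acc=70 shift=7
  byte[4]=0xAA cont=1 payload=0x2A=42: acc |= 42<<7 -> acc=5446 shift=14
  byte[5]=0x39 cont=0 payload=0x39=57: acc |= 57<<14 -> acc=939334 shift=21 [end]
Varint 2: bytes[3:6] = C6 AA 39 -> value 939334 (3 byte(s))
  byte[6]=0xD8 cont=1 payload=0x58=88: acc |= 88<<0 -> acc=88 shift=7
  byte[7]=0x7D cont=0 payload=0x7D=125: acc |= 125<<7 -> acc=16088 shift=14 [end]
Varint 3: bytes[6:8] = D8 7D -> value 16088 (2 byte(s))
  byte[8]=0x54 cont=0 payload=0x54=84: acc |= 84<<0 -> acc=84 shift=7 [end]
Varint 4: bytes[8:9] = 54 -> value 84 (1 byte(s))
  byte[9]=0x83 cont=1 payload=0x03=3: acc |= 3<<0 -> acc=3 shift=7
  byte[10]=0x5D cont=0 payload=0x5D=93: acc |= 93<<7 -> acc=11907 shift=14 [end]
Varint 5: bytes[9:11] = 83 5D -> value 11907 (2 byte(s))
  byte[11]=0xEC cont=1 payload=0x6C=108: acc |= 108<<0 -> acc=108 shift=7
  byte[12]=0x0F cont=0 payload=0x0F=15: acc |= 15<<7 -> acc=2028 shift=14 [end]
Varint 6: bytes[11:13] = EC 0F -> value 2028 (2 byte(s))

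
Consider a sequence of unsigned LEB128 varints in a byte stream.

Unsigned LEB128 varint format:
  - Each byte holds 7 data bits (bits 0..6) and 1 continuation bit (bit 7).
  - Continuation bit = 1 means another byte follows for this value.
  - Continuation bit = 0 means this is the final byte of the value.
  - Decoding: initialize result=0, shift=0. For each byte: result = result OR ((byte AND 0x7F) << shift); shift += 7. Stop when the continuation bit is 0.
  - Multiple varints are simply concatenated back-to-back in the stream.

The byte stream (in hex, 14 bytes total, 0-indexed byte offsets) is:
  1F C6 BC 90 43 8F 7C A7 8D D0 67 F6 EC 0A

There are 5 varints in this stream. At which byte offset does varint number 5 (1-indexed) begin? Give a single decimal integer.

Answer: 11

Derivation:
  byte[0]=0x1F cont=0 payload=0x1F=31: acc |= 31<<0 -> acc=31 shift=7 [end]
Varint 1: bytes[0:1] = 1F -> value 31 (1 byte(s))
  byte[1]=0xC6 cont=1 payload=0x46=70: acc |= 70<<0 -> acc=70 shift=7
  byte[2]=0xBC cont=1 payload=0x3C=60: acc |= 60<<7 -> acc=7750 shift=14
  byte[3]=0x90 cont=1 payload=0x10=16: acc |= 16<<14 -> acc=269894 shift=21
  byte[4]=0x43 cont=0 payload=0x43=67: acc |= 67<<21 -> acc=140779078 shift=28 [end]
Varint 2: bytes[1:5] = C6 BC 90 43 -> value 140779078 (4 byte(s))
  byte[5]=0x8F cont=1 payload=0x0F=15: acc |= 15<<0 -> acc=15 shift=7
  byte[6]=0x7C cont=0 payload=0x7C=124: acc |= 124<<7 -> acc=15887 shift=14 [end]
Varint 3: bytes[5:7] = 8F 7C -> value 15887 (2 byte(s))
  byte[7]=0xA7 cont=1 payload=0x27=39: acc |= 39<<0 -> acc=39 shift=7
  byte[8]=0x8D cont=1 payload=0x0D=13: acc |= 13<<7 -> acc=1703 shift=14
  byte[9]=0xD0 cont=1 payload=0x50=80: acc |= 80<<14 -> acc=1312423 shift=21
  byte[10]=0x67 cont=0 payload=0x67=103: acc |= 103<<21 -> acc=217319079 shift=28 [end]
Varint 4: bytes[7:11] = A7 8D D0 67 -> value 217319079 (4 byte(s))
  byte[11]=0xF6 cont=1 payload=0x76=118: acc |= 118<<0 -> acc=118 shift=7
  byte[12]=0xEC cont=1 payload=0x6C=108: acc |= 108<<7 -> acc=13942 shift=14
  byte[13]=0x0A cont=0 payload=0x0A=10: acc |= 10<<14 -> acc=177782 shift=21 [end]
Varint 5: bytes[11:14] = F6 EC 0A -> value 177782 (3 byte(s))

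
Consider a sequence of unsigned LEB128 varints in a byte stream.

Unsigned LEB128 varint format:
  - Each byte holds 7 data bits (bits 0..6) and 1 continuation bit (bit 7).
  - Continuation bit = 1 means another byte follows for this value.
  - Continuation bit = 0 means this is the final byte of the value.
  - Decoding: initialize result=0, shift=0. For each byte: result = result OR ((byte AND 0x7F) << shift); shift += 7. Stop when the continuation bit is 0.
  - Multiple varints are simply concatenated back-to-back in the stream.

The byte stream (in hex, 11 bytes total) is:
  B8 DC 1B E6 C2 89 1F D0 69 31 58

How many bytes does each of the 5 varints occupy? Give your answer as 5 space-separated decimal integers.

  byte[0]=0xB8 cont=1 payload=0x38=56: acc |= 56<<0 -> acc=56 shift=7
  byte[1]=0xDC cont=1 payload=0x5C=92: acc |= 92<<7 -> acc=11832 shift=14
  byte[2]=0x1B cont=0 payload=0x1B=27: acc |= 27<<14 -> acc=454200 shift=21 [end]
Varint 1: bytes[0:3] = B8 DC 1B -> value 454200 (3 byte(s))
  byte[3]=0xE6 cont=1 payload=0x66=102: acc |= 102<<0 -> acc=102 shift=7
  byte[4]=0xC2 cont=1 payload=0x42=66: acc |= 66<<7 -> acc=8550 shift=14
  byte[5]=0x89 cont=1 payload=0x09=9: acc |= 9<<14 -> acc=156006 shift=21
  byte[6]=0x1F cont=0 payload=0x1F=31: acc |= 31<<21 -> acc=65167718 shift=28 [end]
Varint 2: bytes[3:7] = E6 C2 89 1F -> value 65167718 (4 byte(s))
  byte[7]=0xD0 cont=1 payload=0x50=80: acc |= 80<<0 -> acc=80 shift=7
  byte[8]=0x69 cont=0 payload=0x69=105: acc |= 105<<7 -> acc=13520 shift=14 [end]
Varint 3: bytes[7:9] = D0 69 -> value 13520 (2 byte(s))
  byte[9]=0x31 cont=0 payload=0x31=49: acc |= 49<<0 -> acc=49 shift=7 [end]
Varint 4: bytes[9:10] = 31 -> value 49 (1 byte(s))
  byte[10]=0x58 cont=0 payload=0x58=88: acc |= 88<<0 -> acc=88 shift=7 [end]
Varint 5: bytes[10:11] = 58 -> value 88 (1 byte(s))

Answer: 3 4 2 1 1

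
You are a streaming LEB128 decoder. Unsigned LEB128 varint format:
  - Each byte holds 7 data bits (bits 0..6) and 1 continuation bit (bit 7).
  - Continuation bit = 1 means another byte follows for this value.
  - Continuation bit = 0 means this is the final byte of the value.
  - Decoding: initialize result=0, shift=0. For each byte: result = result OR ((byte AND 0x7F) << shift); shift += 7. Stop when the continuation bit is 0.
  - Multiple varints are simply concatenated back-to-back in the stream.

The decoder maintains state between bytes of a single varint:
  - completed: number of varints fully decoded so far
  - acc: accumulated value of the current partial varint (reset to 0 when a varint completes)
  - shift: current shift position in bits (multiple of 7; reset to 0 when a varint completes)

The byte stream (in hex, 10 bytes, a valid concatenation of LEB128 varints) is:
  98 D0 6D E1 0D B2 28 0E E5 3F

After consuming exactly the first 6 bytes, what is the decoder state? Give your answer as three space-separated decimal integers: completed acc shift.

byte[0]=0x98 cont=1 payload=0x18: acc |= 24<<0 -> completed=0 acc=24 shift=7
byte[1]=0xD0 cont=1 payload=0x50: acc |= 80<<7 -> completed=0 acc=10264 shift=14
byte[2]=0x6D cont=0 payload=0x6D: varint #1 complete (value=1796120); reset -> completed=1 acc=0 shift=0
byte[3]=0xE1 cont=1 payload=0x61: acc |= 97<<0 -> completed=1 acc=97 shift=7
byte[4]=0x0D cont=0 payload=0x0D: varint #2 complete (value=1761); reset -> completed=2 acc=0 shift=0
byte[5]=0xB2 cont=1 payload=0x32: acc |= 50<<0 -> completed=2 acc=50 shift=7

Answer: 2 50 7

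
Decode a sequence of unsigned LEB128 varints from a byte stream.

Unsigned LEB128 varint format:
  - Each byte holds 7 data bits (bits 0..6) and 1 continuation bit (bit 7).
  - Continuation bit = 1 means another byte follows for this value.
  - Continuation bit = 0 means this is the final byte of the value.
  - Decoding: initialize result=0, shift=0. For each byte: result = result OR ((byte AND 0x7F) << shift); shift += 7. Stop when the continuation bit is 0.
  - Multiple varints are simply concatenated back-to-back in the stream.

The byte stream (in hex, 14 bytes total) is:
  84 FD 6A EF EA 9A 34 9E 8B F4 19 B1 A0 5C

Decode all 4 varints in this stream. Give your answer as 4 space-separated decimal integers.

  byte[0]=0x84 cont=1 payload=0x04=4: acc |= 4<<0 -> acc=4 shift=7
  byte[1]=0xFD cont=1 payload=0x7D=125: acc |= 125<<7 -> acc=16004 shift=14
  byte[2]=0x6A cont=0 payload=0x6A=106: acc |= 106<<14 -> acc=1752708 shift=21 [end]
Varint 1: bytes[0:3] = 84 FD 6A -> value 1752708 (3 byte(s))
  byte[3]=0xEF cont=1 payload=0x6F=111: acc |= 111<<0 -> acc=111 shift=7
  byte[4]=0xEA cont=1 payload=0x6A=106: acc |= 106<<7 -> acc=13679 shift=14
  byte[5]=0x9A cont=1 payload=0x1A=26: acc |= 26<<14 -> acc=439663 shift=21
  byte[6]=0x34 cont=0 payload=0x34=52: acc |= 52<<21 -> acc=109491567 shift=28 [end]
Varint 2: bytes[3:7] = EF EA 9A 34 -> value 109491567 (4 byte(s))
  byte[7]=0x9E cont=1 payload=0x1E=30: acc |= 30<<0 -> acc=30 shift=7
  byte[8]=0x8B cont=1 payload=0x0B=11: acc |= 11<<7 -> acc=1438 shift=14
  byte[9]=0xF4 cont=1 payload=0x74=116: acc |= 116<<14 -> acc=1901982 shift=21
  byte[10]=0x19 cont=0 payload=0x19=25: acc |= 25<<21 -> acc=54330782 shift=28 [end]
Varint 3: bytes[7:11] = 9E 8B F4 19 -> value 54330782 (4 byte(s))
  byte[11]=0xB1 cont=1 payload=0x31=49: acc |= 49<<0 -> acc=49 shift=7
  byte[12]=0xA0 cont=1 payload=0x20=32: acc |= 32<<7 -> acc=4145 shift=14
  byte[13]=0x5C cont=0 payload=0x5C=92: acc |= 92<<14 -> acc=1511473 shift=21 [end]
Varint 4: bytes[11:14] = B1 A0 5C -> value 1511473 (3 byte(s))

Answer: 1752708 109491567 54330782 1511473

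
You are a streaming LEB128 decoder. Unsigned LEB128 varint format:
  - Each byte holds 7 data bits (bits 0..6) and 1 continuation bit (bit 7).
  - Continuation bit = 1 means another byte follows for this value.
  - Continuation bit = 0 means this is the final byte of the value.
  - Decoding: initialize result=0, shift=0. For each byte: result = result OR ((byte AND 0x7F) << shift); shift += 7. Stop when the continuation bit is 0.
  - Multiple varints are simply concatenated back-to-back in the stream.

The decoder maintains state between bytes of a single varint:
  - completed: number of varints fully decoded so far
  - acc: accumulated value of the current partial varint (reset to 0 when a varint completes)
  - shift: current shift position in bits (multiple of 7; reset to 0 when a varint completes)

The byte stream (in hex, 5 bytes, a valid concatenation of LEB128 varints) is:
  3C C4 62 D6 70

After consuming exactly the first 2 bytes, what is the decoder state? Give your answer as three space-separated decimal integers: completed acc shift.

Answer: 1 68 7

Derivation:
byte[0]=0x3C cont=0 payload=0x3C: varint #1 complete (value=60); reset -> completed=1 acc=0 shift=0
byte[1]=0xC4 cont=1 payload=0x44: acc |= 68<<0 -> completed=1 acc=68 shift=7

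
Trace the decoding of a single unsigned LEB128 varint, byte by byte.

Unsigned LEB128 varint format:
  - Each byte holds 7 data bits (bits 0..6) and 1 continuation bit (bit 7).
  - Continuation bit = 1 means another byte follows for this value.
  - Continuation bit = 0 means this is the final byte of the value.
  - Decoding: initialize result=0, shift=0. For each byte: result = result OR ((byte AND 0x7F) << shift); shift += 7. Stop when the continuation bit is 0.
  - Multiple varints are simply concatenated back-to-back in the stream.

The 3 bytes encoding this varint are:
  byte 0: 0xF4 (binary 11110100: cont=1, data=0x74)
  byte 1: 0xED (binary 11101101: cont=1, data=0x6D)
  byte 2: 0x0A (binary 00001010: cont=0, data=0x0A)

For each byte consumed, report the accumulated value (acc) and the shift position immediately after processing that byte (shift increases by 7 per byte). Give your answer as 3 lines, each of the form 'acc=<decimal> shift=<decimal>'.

Answer: acc=116 shift=7
acc=14068 shift=14
acc=177908 shift=21

Derivation:
byte 0=0xF4: payload=0x74=116, contrib = 116<<0 = 116; acc -> 116, shift -> 7
byte 1=0xED: payload=0x6D=109, contrib = 109<<7 = 13952; acc -> 14068, shift -> 14
byte 2=0x0A: payload=0x0A=10, contrib = 10<<14 = 163840; acc -> 177908, shift -> 21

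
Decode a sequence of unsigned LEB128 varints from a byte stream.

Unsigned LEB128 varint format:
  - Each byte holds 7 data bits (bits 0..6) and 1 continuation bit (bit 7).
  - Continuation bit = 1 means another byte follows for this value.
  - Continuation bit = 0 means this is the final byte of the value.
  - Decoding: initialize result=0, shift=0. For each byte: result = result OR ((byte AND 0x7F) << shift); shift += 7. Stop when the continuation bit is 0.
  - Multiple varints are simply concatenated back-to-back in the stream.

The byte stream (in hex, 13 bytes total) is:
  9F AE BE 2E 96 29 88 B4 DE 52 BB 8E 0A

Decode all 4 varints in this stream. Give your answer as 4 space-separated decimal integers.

Answer: 97490719 5270 173513224 165691

Derivation:
  byte[0]=0x9F cont=1 payload=0x1F=31: acc |= 31<<0 -> acc=31 shift=7
  byte[1]=0xAE cont=1 payload=0x2E=46: acc |= 46<<7 -> acc=5919 shift=14
  byte[2]=0xBE cont=1 payload=0x3E=62: acc |= 62<<14 -> acc=1021727 shift=21
  byte[3]=0x2E cont=0 payload=0x2E=46: acc |= 46<<21 -> acc=97490719 shift=28 [end]
Varint 1: bytes[0:4] = 9F AE BE 2E -> value 97490719 (4 byte(s))
  byte[4]=0x96 cont=1 payload=0x16=22: acc |= 22<<0 -> acc=22 shift=7
  byte[5]=0x29 cont=0 payload=0x29=41: acc |= 41<<7 -> acc=5270 shift=14 [end]
Varint 2: bytes[4:6] = 96 29 -> value 5270 (2 byte(s))
  byte[6]=0x88 cont=1 payload=0x08=8: acc |= 8<<0 -> acc=8 shift=7
  byte[7]=0xB4 cont=1 payload=0x34=52: acc |= 52<<7 -> acc=6664 shift=14
  byte[8]=0xDE cont=1 payload=0x5E=94: acc |= 94<<14 -> acc=1546760 shift=21
  byte[9]=0x52 cont=0 payload=0x52=82: acc |= 82<<21 -> acc=173513224 shift=28 [end]
Varint 3: bytes[6:10] = 88 B4 DE 52 -> value 173513224 (4 byte(s))
  byte[10]=0xBB cont=1 payload=0x3B=59: acc |= 59<<0 -> acc=59 shift=7
  byte[11]=0x8E cont=1 payload=0x0E=14: acc |= 14<<7 -> acc=1851 shift=14
  byte[12]=0x0A cont=0 payload=0x0A=10: acc |= 10<<14 -> acc=165691 shift=21 [end]
Varint 4: bytes[10:13] = BB 8E 0A -> value 165691 (3 byte(s))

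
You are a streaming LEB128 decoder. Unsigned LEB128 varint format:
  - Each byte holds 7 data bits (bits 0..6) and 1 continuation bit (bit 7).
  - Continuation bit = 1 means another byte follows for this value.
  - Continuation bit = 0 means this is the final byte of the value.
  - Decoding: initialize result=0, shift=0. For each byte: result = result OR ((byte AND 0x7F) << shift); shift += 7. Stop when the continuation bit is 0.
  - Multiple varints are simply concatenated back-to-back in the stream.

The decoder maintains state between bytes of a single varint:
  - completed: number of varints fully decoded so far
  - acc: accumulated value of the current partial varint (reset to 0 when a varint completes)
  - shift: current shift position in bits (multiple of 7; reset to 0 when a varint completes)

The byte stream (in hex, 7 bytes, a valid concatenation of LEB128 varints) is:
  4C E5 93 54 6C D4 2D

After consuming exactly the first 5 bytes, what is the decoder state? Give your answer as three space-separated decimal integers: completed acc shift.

Answer: 3 0 0

Derivation:
byte[0]=0x4C cont=0 payload=0x4C: varint #1 complete (value=76); reset -> completed=1 acc=0 shift=0
byte[1]=0xE5 cont=1 payload=0x65: acc |= 101<<0 -> completed=1 acc=101 shift=7
byte[2]=0x93 cont=1 payload=0x13: acc |= 19<<7 -> completed=1 acc=2533 shift=14
byte[3]=0x54 cont=0 payload=0x54: varint #2 complete (value=1378789); reset -> completed=2 acc=0 shift=0
byte[4]=0x6C cont=0 payload=0x6C: varint #3 complete (value=108); reset -> completed=3 acc=0 shift=0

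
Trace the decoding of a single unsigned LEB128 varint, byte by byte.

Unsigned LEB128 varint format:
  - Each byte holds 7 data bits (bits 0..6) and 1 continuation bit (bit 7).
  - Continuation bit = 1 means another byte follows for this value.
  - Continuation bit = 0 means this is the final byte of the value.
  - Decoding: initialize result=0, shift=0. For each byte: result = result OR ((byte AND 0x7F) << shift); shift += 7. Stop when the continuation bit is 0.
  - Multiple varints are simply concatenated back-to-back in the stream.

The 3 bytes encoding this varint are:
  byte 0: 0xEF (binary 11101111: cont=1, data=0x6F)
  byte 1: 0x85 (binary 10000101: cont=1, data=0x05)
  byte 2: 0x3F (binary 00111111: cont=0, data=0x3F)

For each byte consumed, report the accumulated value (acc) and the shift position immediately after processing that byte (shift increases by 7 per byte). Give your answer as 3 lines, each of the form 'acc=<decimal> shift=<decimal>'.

Answer: acc=111 shift=7
acc=751 shift=14
acc=1032943 shift=21

Derivation:
byte 0=0xEF: payload=0x6F=111, contrib = 111<<0 = 111; acc -> 111, shift -> 7
byte 1=0x85: payload=0x05=5, contrib = 5<<7 = 640; acc -> 751, shift -> 14
byte 2=0x3F: payload=0x3F=63, contrib = 63<<14 = 1032192; acc -> 1032943, shift -> 21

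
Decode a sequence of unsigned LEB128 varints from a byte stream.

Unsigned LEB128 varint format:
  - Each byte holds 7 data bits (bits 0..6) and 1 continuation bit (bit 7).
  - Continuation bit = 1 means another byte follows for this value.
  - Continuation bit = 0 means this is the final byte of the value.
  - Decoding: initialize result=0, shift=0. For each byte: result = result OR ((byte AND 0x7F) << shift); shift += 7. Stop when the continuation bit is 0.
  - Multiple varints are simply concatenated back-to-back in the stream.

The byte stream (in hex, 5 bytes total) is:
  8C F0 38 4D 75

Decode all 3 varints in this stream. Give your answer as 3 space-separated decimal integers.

  byte[0]=0x8C cont=1 payload=0x0C=12: acc |= 12<<0 -> acc=12 shift=7
  byte[1]=0xF0 cont=1 payload=0x70=112: acc |= 112<<7 -> acc=14348 shift=14
  byte[2]=0x38 cont=0 payload=0x38=56: acc |= 56<<14 -> acc=931852 shift=21 [end]
Varint 1: bytes[0:3] = 8C F0 38 -> value 931852 (3 byte(s))
  byte[3]=0x4D cont=0 payload=0x4D=77: acc |= 77<<0 -> acc=77 shift=7 [end]
Varint 2: bytes[3:4] = 4D -> value 77 (1 byte(s))
  byte[4]=0x75 cont=0 payload=0x75=117: acc |= 117<<0 -> acc=117 shift=7 [end]
Varint 3: bytes[4:5] = 75 -> value 117 (1 byte(s))

Answer: 931852 77 117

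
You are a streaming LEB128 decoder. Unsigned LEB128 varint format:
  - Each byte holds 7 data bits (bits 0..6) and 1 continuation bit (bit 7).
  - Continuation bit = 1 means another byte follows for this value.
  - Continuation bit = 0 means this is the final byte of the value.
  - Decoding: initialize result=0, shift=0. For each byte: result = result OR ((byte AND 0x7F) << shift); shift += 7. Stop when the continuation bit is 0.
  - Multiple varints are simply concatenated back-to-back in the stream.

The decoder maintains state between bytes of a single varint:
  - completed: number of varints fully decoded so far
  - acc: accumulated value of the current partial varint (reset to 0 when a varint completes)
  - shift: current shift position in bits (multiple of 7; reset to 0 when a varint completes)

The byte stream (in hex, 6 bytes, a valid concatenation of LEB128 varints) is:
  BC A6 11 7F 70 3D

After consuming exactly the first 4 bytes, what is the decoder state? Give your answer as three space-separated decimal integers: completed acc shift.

byte[0]=0xBC cont=1 payload=0x3C: acc |= 60<<0 -> completed=0 acc=60 shift=7
byte[1]=0xA6 cont=1 payload=0x26: acc |= 38<<7 -> completed=0 acc=4924 shift=14
byte[2]=0x11 cont=0 payload=0x11: varint #1 complete (value=283452); reset -> completed=1 acc=0 shift=0
byte[3]=0x7F cont=0 payload=0x7F: varint #2 complete (value=127); reset -> completed=2 acc=0 shift=0

Answer: 2 0 0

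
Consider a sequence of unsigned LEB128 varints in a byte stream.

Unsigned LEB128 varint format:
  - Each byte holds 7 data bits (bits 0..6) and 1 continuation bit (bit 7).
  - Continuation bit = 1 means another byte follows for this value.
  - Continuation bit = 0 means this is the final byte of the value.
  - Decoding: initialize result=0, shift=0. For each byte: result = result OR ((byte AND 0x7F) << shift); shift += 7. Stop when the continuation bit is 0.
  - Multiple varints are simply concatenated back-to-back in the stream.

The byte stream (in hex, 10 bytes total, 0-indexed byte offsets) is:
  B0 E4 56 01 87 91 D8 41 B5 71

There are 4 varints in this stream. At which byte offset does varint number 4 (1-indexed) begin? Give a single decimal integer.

  byte[0]=0xB0 cont=1 payload=0x30=48: acc |= 48<<0 -> acc=48 shift=7
  byte[1]=0xE4 cont=1 payload=0x64=100: acc |= 100<<7 -> acc=12848 shift=14
  byte[2]=0x56 cont=0 payload=0x56=86: acc |= 86<<14 -> acc=1421872 shift=21 [end]
Varint 1: bytes[0:3] = B0 E4 56 -> value 1421872 (3 byte(s))
  byte[3]=0x01 cont=0 payload=0x01=1: acc |= 1<<0 -> acc=1 shift=7 [end]
Varint 2: bytes[3:4] = 01 -> value 1 (1 byte(s))
  byte[4]=0x87 cont=1 payload=0x07=7: acc |= 7<<0 -> acc=7 shift=7
  byte[5]=0x91 cont=1 payload=0x11=17: acc |= 17<<7 -> acc=2183 shift=14
  byte[6]=0xD8 cont=1 payload=0x58=88: acc |= 88<<14 -> acc=1443975 shift=21
  byte[7]=0x41 cont=0 payload=0x41=65: acc |= 65<<21 -> acc=137758855 shift=28 [end]
Varint 3: bytes[4:8] = 87 91 D8 41 -> value 137758855 (4 byte(s))
  byte[8]=0xB5 cont=1 payload=0x35=53: acc |= 53<<0 -> acc=53 shift=7
  byte[9]=0x71 cont=0 payload=0x71=113: acc |= 113<<7 -> acc=14517 shift=14 [end]
Varint 4: bytes[8:10] = B5 71 -> value 14517 (2 byte(s))

Answer: 8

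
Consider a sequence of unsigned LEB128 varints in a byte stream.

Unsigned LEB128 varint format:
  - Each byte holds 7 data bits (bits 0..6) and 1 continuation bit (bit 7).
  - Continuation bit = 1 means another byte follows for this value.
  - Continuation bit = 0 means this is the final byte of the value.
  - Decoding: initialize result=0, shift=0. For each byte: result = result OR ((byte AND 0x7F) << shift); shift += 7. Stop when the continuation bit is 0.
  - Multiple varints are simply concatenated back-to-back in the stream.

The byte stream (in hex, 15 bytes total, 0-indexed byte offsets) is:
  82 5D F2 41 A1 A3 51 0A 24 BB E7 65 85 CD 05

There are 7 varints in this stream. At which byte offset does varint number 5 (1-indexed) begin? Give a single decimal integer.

  byte[0]=0x82 cont=1 payload=0x02=2: acc |= 2<<0 -> acc=2 shift=7
  byte[1]=0x5D cont=0 payload=0x5D=93: acc |= 93<<7 -> acc=11906 shift=14 [end]
Varint 1: bytes[0:2] = 82 5D -> value 11906 (2 byte(s))
  byte[2]=0xF2 cont=1 payload=0x72=114: acc |= 114<<0 -> acc=114 shift=7
  byte[3]=0x41 cont=0 payload=0x41=65: acc |= 65<<7 -> acc=8434 shift=14 [end]
Varint 2: bytes[2:4] = F2 41 -> value 8434 (2 byte(s))
  byte[4]=0xA1 cont=1 payload=0x21=33: acc |= 33<<0 -> acc=33 shift=7
  byte[5]=0xA3 cont=1 payload=0x23=35: acc |= 35<<7 -> acc=4513 shift=14
  byte[6]=0x51 cont=0 payload=0x51=81: acc |= 81<<14 -> acc=1331617 shift=21 [end]
Varint 3: bytes[4:7] = A1 A3 51 -> value 1331617 (3 byte(s))
  byte[7]=0x0A cont=0 payload=0x0A=10: acc |= 10<<0 -> acc=10 shift=7 [end]
Varint 4: bytes[7:8] = 0A -> value 10 (1 byte(s))
  byte[8]=0x24 cont=0 payload=0x24=36: acc |= 36<<0 -> acc=36 shift=7 [end]
Varint 5: bytes[8:9] = 24 -> value 36 (1 byte(s))
  byte[9]=0xBB cont=1 payload=0x3B=59: acc |= 59<<0 -> acc=59 shift=7
  byte[10]=0xE7 cont=1 payload=0x67=103: acc |= 103<<7 -> acc=13243 shift=14
  byte[11]=0x65 cont=0 payload=0x65=101: acc |= 101<<14 -> acc=1668027 shift=21 [end]
Varint 6: bytes[9:12] = BB E7 65 -> value 1668027 (3 byte(s))
  byte[12]=0x85 cont=1 payload=0x05=5: acc |= 5<<0 -> acc=5 shift=7
  byte[13]=0xCD cont=1 payload=0x4D=77: acc |= 77<<7 -> acc=9861 shift=14
  byte[14]=0x05 cont=0 payload=0x05=5: acc |= 5<<14 -> acc=91781 shift=21 [end]
Varint 7: bytes[12:15] = 85 CD 05 -> value 91781 (3 byte(s))

Answer: 8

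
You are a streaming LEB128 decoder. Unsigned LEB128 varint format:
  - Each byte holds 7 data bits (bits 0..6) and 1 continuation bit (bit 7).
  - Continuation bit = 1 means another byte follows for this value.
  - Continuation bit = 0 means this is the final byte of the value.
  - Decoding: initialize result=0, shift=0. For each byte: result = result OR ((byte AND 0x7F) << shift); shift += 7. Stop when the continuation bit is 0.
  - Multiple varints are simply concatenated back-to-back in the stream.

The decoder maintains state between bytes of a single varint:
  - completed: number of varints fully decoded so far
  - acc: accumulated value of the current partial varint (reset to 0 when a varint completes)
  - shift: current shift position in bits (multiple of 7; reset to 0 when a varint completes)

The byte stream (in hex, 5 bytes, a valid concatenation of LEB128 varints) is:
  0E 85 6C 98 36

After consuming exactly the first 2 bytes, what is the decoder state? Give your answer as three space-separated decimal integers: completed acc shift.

Answer: 1 5 7

Derivation:
byte[0]=0x0E cont=0 payload=0x0E: varint #1 complete (value=14); reset -> completed=1 acc=0 shift=0
byte[1]=0x85 cont=1 payload=0x05: acc |= 5<<0 -> completed=1 acc=5 shift=7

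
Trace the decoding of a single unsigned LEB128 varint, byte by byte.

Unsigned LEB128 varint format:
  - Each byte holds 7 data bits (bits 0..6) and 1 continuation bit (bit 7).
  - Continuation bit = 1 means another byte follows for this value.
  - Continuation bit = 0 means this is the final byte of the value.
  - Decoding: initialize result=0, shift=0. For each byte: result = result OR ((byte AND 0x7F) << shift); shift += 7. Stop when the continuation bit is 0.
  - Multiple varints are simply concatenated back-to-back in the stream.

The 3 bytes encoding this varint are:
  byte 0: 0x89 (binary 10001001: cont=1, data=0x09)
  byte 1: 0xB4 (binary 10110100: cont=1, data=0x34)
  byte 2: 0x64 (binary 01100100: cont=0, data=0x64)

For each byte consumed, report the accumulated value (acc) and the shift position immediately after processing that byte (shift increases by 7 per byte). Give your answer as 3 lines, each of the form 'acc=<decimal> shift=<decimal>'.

byte 0=0x89: payload=0x09=9, contrib = 9<<0 = 9; acc -> 9, shift -> 7
byte 1=0xB4: payload=0x34=52, contrib = 52<<7 = 6656; acc -> 6665, shift -> 14
byte 2=0x64: payload=0x64=100, contrib = 100<<14 = 1638400; acc -> 1645065, shift -> 21

Answer: acc=9 shift=7
acc=6665 shift=14
acc=1645065 shift=21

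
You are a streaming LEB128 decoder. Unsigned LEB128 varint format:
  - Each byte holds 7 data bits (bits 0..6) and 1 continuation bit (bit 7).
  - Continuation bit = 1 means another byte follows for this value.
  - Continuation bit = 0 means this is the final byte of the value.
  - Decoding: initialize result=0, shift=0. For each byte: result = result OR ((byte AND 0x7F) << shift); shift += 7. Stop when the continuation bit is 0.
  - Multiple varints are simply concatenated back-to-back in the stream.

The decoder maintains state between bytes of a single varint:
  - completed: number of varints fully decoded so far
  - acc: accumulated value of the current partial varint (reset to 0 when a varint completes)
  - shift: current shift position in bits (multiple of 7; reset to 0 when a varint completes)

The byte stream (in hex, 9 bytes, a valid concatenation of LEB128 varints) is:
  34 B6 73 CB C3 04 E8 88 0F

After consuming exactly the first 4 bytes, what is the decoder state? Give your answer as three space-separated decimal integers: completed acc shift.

Answer: 2 75 7

Derivation:
byte[0]=0x34 cont=0 payload=0x34: varint #1 complete (value=52); reset -> completed=1 acc=0 shift=0
byte[1]=0xB6 cont=1 payload=0x36: acc |= 54<<0 -> completed=1 acc=54 shift=7
byte[2]=0x73 cont=0 payload=0x73: varint #2 complete (value=14774); reset -> completed=2 acc=0 shift=0
byte[3]=0xCB cont=1 payload=0x4B: acc |= 75<<0 -> completed=2 acc=75 shift=7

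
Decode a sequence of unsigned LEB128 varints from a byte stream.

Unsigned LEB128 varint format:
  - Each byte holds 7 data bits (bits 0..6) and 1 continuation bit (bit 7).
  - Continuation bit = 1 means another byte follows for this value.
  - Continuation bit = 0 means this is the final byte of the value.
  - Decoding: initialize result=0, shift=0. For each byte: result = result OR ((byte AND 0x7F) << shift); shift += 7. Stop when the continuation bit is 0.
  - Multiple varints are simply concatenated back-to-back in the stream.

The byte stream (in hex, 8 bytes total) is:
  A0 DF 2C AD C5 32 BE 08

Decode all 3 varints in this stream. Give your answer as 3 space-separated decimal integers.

  byte[0]=0xA0 cont=1 payload=0x20=32: acc |= 32<<0 -> acc=32 shift=7
  byte[1]=0xDF cont=1 payload=0x5F=95: acc |= 95<<7 -> acc=12192 shift=14
  byte[2]=0x2C cont=0 payload=0x2C=44: acc |= 44<<14 -> acc=733088 shift=21 [end]
Varint 1: bytes[0:3] = A0 DF 2C -> value 733088 (3 byte(s))
  byte[3]=0xAD cont=1 payload=0x2D=45: acc |= 45<<0 -> acc=45 shift=7
  byte[4]=0xC5 cont=1 payload=0x45=69: acc |= 69<<7 -> acc=8877 shift=14
  byte[5]=0x32 cont=0 payload=0x32=50: acc |= 50<<14 -> acc=828077 shift=21 [end]
Varint 2: bytes[3:6] = AD C5 32 -> value 828077 (3 byte(s))
  byte[6]=0xBE cont=1 payload=0x3E=62: acc |= 62<<0 -> acc=62 shift=7
  byte[7]=0x08 cont=0 payload=0x08=8: acc |= 8<<7 -> acc=1086 shift=14 [end]
Varint 3: bytes[6:8] = BE 08 -> value 1086 (2 byte(s))

Answer: 733088 828077 1086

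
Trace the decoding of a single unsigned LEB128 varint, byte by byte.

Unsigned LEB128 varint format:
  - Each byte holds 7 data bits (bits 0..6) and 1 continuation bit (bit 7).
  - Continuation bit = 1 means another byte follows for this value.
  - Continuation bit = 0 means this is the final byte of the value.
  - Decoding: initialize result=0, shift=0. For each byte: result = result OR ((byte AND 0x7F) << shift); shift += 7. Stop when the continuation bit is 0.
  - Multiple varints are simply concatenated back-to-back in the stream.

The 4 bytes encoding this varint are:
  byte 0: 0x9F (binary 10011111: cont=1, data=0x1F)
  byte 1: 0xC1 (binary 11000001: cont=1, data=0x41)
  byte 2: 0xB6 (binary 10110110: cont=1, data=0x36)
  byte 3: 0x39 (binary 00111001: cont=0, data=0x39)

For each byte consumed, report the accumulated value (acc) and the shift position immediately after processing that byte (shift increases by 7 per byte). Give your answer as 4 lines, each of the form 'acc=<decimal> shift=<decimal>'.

Answer: acc=31 shift=7
acc=8351 shift=14
acc=893087 shift=21
acc=120430751 shift=28

Derivation:
byte 0=0x9F: payload=0x1F=31, contrib = 31<<0 = 31; acc -> 31, shift -> 7
byte 1=0xC1: payload=0x41=65, contrib = 65<<7 = 8320; acc -> 8351, shift -> 14
byte 2=0xB6: payload=0x36=54, contrib = 54<<14 = 884736; acc -> 893087, shift -> 21
byte 3=0x39: payload=0x39=57, contrib = 57<<21 = 119537664; acc -> 120430751, shift -> 28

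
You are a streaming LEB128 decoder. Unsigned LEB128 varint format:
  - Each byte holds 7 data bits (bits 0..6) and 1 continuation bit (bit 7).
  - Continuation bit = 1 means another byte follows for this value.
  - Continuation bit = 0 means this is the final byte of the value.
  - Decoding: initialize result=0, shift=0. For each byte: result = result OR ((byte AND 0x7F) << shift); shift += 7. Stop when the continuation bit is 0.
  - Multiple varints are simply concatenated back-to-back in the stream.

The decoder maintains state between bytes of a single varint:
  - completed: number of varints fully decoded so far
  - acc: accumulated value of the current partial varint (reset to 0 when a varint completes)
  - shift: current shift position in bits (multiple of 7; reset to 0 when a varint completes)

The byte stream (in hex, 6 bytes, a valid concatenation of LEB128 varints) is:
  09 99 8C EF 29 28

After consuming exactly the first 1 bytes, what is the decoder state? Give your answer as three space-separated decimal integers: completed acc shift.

byte[0]=0x09 cont=0 payload=0x09: varint #1 complete (value=9); reset -> completed=1 acc=0 shift=0

Answer: 1 0 0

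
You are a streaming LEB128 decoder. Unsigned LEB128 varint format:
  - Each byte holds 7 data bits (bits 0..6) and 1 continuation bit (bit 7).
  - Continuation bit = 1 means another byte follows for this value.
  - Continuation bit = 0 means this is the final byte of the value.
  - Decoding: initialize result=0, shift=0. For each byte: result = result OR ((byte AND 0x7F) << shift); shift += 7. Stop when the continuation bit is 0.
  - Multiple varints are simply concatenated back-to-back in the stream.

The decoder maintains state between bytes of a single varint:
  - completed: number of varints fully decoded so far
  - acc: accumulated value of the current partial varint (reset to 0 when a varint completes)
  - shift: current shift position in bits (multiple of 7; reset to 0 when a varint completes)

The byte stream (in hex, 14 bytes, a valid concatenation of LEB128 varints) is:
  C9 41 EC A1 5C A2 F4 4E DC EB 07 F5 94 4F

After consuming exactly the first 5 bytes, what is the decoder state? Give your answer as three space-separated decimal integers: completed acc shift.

Answer: 2 0 0

Derivation:
byte[0]=0xC9 cont=1 payload=0x49: acc |= 73<<0 -> completed=0 acc=73 shift=7
byte[1]=0x41 cont=0 payload=0x41: varint #1 complete (value=8393); reset -> completed=1 acc=0 shift=0
byte[2]=0xEC cont=1 payload=0x6C: acc |= 108<<0 -> completed=1 acc=108 shift=7
byte[3]=0xA1 cont=1 payload=0x21: acc |= 33<<7 -> completed=1 acc=4332 shift=14
byte[4]=0x5C cont=0 payload=0x5C: varint #2 complete (value=1511660); reset -> completed=2 acc=0 shift=0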